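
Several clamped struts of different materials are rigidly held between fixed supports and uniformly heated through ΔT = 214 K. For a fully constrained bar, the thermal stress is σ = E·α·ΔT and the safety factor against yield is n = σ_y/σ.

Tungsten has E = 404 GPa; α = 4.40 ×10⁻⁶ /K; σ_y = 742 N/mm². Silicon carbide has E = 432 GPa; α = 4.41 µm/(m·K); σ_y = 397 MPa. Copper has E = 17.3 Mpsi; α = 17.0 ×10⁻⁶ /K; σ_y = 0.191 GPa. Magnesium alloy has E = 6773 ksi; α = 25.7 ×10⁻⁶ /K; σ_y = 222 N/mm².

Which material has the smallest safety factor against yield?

copper

With everything in SI (GPa, ×10⁻⁶/K, MPa):
  tungsten: E = 404.0, α = 4.40, σ_y = 742.0 → σ = 380 MPa, n = 1.95
  silicon carbide: E = 432.0, α = 4.41, σ_y = 397.0 → σ = 408 MPa, n = 0.974
  copper: E = 119.3, α = 17.0, σ_y = 191.0 → σ = 434 MPa, n = 0.440
  magnesium alloy: E = 46.70, α = 25.7, σ_y = 222.0 → σ = 257 MPa, n = 0.864
Copper has the lowest safety factor, n = 0.440.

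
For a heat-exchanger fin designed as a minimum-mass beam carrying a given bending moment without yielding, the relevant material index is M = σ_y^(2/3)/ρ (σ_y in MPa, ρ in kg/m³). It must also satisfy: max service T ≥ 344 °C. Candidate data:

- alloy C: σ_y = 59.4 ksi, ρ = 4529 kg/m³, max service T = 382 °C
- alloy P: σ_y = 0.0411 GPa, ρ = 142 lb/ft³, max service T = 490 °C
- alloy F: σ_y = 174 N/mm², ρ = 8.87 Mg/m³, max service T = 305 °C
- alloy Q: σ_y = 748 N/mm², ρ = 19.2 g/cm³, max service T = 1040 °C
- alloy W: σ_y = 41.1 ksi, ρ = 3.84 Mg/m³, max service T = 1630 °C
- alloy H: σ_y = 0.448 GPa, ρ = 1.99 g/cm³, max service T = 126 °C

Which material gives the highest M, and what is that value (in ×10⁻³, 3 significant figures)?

alloy C, M = 12.2×10⁻³

Screen on constraints: max service T ≥ 344 °C. Survivors: alloy C, alloy P, alloy Q, alloy W.
Convert each candidate to consistent units, then evaluate M:
  alloy C: σ_y = 409.5 MPa, ρ = 4529 kg/m³
  alloy P: σ_y = 41.10 MPa, ρ = 2275 kg/m³
  alloy Q: σ_y = 748.0 MPa, ρ = 19200 kg/m³
  alloy W: σ_y = 283.4 MPa, ρ = 3840 kg/m³
  alloy C: M = 12.2×10⁻³
  alloy W: M = 11.2×10⁻³
  alloy P: M = 5.24×10⁻³
  alloy Q: M = 4.29×10⁻³
Highest index: alloy C.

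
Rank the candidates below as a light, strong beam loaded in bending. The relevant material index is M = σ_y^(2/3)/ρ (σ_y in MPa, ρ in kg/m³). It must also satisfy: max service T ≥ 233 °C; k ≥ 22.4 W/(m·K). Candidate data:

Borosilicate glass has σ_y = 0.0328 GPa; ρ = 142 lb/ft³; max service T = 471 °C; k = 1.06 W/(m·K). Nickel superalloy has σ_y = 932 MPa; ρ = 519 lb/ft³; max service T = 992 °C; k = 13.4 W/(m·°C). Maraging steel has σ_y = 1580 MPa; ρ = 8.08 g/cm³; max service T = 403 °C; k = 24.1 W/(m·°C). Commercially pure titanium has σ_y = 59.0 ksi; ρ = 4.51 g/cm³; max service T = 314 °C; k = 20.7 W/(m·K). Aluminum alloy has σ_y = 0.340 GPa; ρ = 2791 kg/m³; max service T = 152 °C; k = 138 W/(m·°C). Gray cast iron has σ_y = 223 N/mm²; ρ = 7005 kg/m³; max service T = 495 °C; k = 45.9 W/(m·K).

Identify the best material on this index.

Screen on constraints: max service T ≥ 233 °C; k ≥ 22.4 W/(m·K). Survivors: maraging steel, gray cast iron.
Convert each candidate to consistent units, then evaluate M:
  maraging steel: σ_y = 1580 MPa, ρ = 8080 kg/m³
  gray cast iron: σ_y = 223.0 MPa, ρ = 7005 kg/m³
  maraging steel: M = 16.8×10⁻³
  gray cast iron: M = 5.25×10⁻³
Highest index: maraging steel.

maraging steel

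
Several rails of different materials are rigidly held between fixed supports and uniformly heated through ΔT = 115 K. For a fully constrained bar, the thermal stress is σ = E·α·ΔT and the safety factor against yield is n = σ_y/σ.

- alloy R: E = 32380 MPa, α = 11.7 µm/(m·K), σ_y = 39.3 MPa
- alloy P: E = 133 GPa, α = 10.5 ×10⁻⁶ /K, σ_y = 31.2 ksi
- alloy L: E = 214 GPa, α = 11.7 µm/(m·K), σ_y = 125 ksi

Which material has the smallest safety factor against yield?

With everything in SI (GPa, ×10⁻⁶/K, MPa):
  alloy R: E = 32.38, α = 11.7, σ_y = 39.30 → σ = 43.6 MPa, n = 0.902
  alloy P: E = 133.0, α = 10.5, σ_y = 215.1 → σ = 161 MPa, n = 1.34
  alloy L: E = 214.0, α = 11.7, σ_y = 861.8 → σ = 288 MPa, n = 2.99
Alloy R has the lowest safety factor, n = 0.902.

alloy R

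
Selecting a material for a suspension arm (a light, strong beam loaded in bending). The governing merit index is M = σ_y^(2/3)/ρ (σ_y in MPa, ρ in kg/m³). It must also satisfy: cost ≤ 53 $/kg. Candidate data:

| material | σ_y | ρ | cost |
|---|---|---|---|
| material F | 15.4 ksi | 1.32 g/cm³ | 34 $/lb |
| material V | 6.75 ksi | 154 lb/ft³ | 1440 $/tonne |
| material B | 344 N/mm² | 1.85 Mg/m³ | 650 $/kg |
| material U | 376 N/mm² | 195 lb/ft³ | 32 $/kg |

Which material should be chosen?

material U

Screen on constraints: cost ≤ 53 $/kg. Survivors: material V, material U.
After converting to SI:
  material V: σ_y = 46.54 MPa, ρ = 2467 kg/m³
  material U: σ_y = 376.0 MPa, ρ = 3124 kg/m³
  material U: M = 16.7×10⁻³
  material V: M = 5.24×10⁻³
The maximum is for material U.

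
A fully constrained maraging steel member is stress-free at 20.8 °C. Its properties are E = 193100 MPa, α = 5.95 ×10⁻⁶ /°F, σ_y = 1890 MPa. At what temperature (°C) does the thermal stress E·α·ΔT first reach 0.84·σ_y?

E = 193100 MPa = 193.1 GPa.
α = 5.95×10⁻⁶/°F × 9/5 = 10.7×10⁻⁶/K.
E·α·ΔT = 1588 MPa ⇒ ΔT = 1588 / (193.1×10³ × 10.7×10⁻⁶) = 767.7 K.
T = 20.8 + 767.7 = 788.5 °C.

788 °C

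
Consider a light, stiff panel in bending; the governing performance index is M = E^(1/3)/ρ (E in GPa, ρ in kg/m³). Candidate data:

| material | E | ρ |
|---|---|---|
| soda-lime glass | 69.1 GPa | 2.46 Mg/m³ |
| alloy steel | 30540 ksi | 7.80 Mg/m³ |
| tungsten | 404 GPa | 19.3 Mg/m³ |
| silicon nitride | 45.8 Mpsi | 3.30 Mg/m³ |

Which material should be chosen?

silicon nitride

Putting every candidate on a common basis:
  soda-lime glass: E = 69.10 GPa, ρ = 2460 kg/m³
  alloy steel: E = 210.6 GPa, ρ = 7800 kg/m³
  tungsten: E = 404.0 GPa, ρ = 19300 kg/m³
  silicon nitride: E = 315.8 GPa, ρ = 3300 kg/m³
  silicon nitride: M = 2.06×10⁻³
  soda-lime glass: M = 1.67×10⁻³
  alloy steel: M = 0.763×10⁻³
  tungsten: M = 0.383×10⁻³
Silicon nitride ranks first.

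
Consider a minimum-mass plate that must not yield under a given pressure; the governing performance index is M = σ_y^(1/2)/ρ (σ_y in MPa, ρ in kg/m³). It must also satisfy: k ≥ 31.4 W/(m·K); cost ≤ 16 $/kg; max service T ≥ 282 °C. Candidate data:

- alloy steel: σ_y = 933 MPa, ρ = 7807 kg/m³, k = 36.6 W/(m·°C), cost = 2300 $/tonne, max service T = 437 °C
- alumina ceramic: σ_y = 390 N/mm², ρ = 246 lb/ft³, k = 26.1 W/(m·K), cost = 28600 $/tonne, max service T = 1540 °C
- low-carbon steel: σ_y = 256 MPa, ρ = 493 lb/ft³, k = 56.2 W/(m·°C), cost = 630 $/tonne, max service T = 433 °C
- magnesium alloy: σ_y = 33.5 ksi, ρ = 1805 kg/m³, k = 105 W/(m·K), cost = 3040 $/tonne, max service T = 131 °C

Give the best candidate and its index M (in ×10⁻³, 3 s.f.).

alloy steel, M = 3.91×10⁻³

Screen on constraints: k ≥ 31.4 W/(m·K); cost ≤ 16 $/kg; max service T ≥ 282 °C. Survivors: alloy steel, low-carbon steel.
After converting to SI:
  alloy steel: σ_y = 933.0 MPa, ρ = 7807 kg/m³
  low-carbon steel: σ_y = 256.0 MPa, ρ = 7897 kg/m³
  alloy steel: M = 3.91×10⁻³
  low-carbon steel: M = 2.03×10⁻³
Highest index: alloy steel.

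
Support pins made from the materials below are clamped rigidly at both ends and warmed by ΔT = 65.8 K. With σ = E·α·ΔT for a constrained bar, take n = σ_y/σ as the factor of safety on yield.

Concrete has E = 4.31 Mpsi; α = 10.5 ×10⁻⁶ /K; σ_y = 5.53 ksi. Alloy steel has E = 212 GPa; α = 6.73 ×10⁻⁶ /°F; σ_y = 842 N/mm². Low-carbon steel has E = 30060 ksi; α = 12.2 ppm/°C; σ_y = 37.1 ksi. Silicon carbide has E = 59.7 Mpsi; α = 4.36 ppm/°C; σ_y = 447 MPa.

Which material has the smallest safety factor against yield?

With everything in SI (GPa, ×10⁻⁶/K, MPa):
  concrete: E = 29.72, α = 10.5, σ_y = 38.13 → σ = 20.5 MPa, n = 1.86
  alloy steel: E = 212.0, α = 12.1, σ_y = 842.0 → σ = 169 MPa, n = 4.98
  low-carbon steel: E = 207.3, α = 12.2, σ_y = 255.8 → σ = 166 MPa, n = 1.54
  silicon carbide: E = 411.6, α = 4.36, σ_y = 447.0 → σ = 118 MPa, n = 3.79
Low-carbon steel has the lowest safety factor, n = 1.54.

low-carbon steel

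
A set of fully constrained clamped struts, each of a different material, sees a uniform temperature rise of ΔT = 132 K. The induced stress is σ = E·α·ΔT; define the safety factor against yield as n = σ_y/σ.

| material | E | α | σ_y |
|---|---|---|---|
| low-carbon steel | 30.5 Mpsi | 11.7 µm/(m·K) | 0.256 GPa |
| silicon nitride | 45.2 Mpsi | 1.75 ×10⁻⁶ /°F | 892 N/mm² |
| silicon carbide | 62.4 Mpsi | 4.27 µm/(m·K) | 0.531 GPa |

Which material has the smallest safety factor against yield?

low-carbon steel

With everything in SI (GPa, ×10⁻⁶/K, MPa):
  low-carbon steel: E = 210.3, α = 11.7, σ_y = 256.0 → σ = 325 MPa, n = 0.788
  silicon nitride: E = 311.6, α = 3.15, σ_y = 892.0 → σ = 130 MPa, n = 6.88
  silicon carbide: E = 430.2, α = 4.27, σ_y = 531.0 → σ = 242 MPa, n = 2.19
Smallest n: low-carbon steel with n = 0.788.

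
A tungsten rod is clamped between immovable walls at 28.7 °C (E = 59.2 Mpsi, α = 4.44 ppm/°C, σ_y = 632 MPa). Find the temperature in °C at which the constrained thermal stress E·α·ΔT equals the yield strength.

E = 59.2 Mpsi = 408.2 GPa.
E·α·ΔT = 632.0 MPa ⇒ ΔT = 632.0 / (408.2×10³ × 4.44×10⁻⁶) = 348.7 K.
T = 28.7 + 348.7 = 377.4 °C.

377 °C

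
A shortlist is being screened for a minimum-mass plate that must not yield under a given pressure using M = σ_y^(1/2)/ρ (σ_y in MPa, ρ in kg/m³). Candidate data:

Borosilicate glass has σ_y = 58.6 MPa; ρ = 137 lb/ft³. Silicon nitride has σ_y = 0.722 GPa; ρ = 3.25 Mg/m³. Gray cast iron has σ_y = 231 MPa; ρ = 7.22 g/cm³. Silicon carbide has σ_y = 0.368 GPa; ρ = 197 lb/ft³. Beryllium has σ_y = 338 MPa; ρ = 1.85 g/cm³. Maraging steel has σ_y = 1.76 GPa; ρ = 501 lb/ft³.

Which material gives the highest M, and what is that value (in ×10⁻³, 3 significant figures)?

Putting every candidate on a common basis:
  borosilicate glass: σ_y = 58.60 MPa, ρ = 2195 kg/m³
  silicon nitride: σ_y = 722.0 MPa, ρ = 3250 kg/m³
  gray cast iron: σ_y = 231.0 MPa, ρ = 7220 kg/m³
  silicon carbide: σ_y = 368.0 MPa, ρ = 3156 kg/m³
  beryllium: σ_y = 338.0 MPa, ρ = 1850 kg/m³
  maraging steel: σ_y = 1760 MPa, ρ = 8025 kg/m³
  beryllium: M = 9.94×10⁻³
  silicon nitride: M = 8.27×10⁻³
  silicon carbide: M = 6.08×10⁻³
  maraging steel: M = 5.23×10⁻³
  borosilicate glass: M = 3.49×10⁻³
  gray cast iron: M = 2.11×10⁻³
The maximum is for beryllium.

beryllium, M = 9.94×10⁻³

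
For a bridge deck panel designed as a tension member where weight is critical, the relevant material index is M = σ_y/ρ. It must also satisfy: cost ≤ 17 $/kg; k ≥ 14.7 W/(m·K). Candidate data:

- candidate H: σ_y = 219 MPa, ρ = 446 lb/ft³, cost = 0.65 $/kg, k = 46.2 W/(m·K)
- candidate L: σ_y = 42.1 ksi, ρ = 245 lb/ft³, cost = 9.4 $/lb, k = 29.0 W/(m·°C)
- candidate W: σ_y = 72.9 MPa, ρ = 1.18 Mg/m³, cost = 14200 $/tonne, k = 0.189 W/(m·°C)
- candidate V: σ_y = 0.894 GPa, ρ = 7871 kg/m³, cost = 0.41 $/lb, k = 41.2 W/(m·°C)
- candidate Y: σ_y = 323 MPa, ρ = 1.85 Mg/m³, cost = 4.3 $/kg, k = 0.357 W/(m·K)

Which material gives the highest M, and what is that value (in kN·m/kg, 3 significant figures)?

Screen on constraints: cost ≤ 17 $/kg; k ≥ 14.7 W/(m·K). Survivors: candidate H, candidate V.
In SI units:
  candidate H: σ_y = 219.0 MPa, ρ = 7144 kg/m³
  candidate V: σ_y = 894.0 MPa, ρ = 7871 kg/m³
  candidate V: M = 114 kN·m/kg
  candidate H: M = 30.7 kN·m/kg
Candidate V ranks first.

candidate V, M = 114 kN·m/kg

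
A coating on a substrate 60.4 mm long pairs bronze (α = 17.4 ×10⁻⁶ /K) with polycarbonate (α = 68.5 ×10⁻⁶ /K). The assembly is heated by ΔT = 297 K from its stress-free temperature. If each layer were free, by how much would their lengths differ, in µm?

Δα = |17.4 − 68.5|×10⁻⁶/K = 51.1×10⁻⁶/K.
ΔL_mismatch = Δα·L·ΔT = 51.1×10⁻⁶ × 60.4 mm × 297.0 K = 917 µm.

917 µm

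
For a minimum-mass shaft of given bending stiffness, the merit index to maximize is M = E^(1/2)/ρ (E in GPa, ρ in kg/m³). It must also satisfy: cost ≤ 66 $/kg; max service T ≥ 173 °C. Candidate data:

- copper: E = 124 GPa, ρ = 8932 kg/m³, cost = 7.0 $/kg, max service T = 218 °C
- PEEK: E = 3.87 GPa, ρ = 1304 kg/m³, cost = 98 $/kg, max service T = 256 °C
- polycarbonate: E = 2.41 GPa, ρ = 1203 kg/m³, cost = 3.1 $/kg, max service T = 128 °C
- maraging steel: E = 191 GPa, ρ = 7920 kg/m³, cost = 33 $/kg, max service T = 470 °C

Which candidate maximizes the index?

maraging steel

Screen on constraints: cost ≤ 66 $/kg; max service T ≥ 173 °C. Survivors: copper, maraging steel.
Per-candidate index values:
  maraging steel: M = 1.74×10⁻³
  copper: M = 1.25×10⁻³
Highest index: maraging steel.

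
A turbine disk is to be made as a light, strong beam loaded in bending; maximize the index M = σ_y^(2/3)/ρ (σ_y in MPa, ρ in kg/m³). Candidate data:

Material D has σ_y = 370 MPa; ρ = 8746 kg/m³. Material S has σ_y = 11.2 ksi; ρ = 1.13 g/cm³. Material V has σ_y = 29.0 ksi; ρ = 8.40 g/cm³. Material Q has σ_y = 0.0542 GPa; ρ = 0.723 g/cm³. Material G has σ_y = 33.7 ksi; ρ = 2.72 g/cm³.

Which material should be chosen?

material Q

Normalizing units and computing the index:
  material D: σ_y = 370.0 MPa, ρ = 8746 kg/m³
  material S: σ_y = 77.22 MPa, ρ = 1130 kg/m³
  material V: σ_y = 199.9 MPa, ρ = 8400 kg/m³
  material Q: σ_y = 54.20 MPa, ρ = 723.0 kg/m³
  material G: σ_y = 232.4 MPa, ρ = 2720 kg/m³
  material Q: M = 19.8×10⁻³
  material S: M = 16.0×10⁻³
  material G: M = 13.9×10⁻³
  material D: M = 5.89×10⁻³
  material V: M = 4.07×10⁻³
Material Q ranks first.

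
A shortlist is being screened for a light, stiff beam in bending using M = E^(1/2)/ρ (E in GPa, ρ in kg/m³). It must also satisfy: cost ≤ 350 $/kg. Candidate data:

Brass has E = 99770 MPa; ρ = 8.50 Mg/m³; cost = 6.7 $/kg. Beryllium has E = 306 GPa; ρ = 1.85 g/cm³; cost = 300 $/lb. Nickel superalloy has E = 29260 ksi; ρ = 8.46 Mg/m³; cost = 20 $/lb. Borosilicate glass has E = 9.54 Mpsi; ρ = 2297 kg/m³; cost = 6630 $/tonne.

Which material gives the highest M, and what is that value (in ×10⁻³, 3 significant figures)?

Screen on constraints: cost ≤ 350 $/kg. Survivors: brass, nickel superalloy, borosilicate glass.
After converting to SI:
  brass: E = 99.77 GPa, ρ = 8500 kg/m³
  nickel superalloy: E = 201.7 GPa, ρ = 8460 kg/m³
  borosilicate glass: E = 65.78 GPa, ρ = 2297 kg/m³
  borosilicate glass: M = 3.53×10⁻³
  nickel superalloy: M = 1.68×10⁻³
  brass: M = 1.18×10⁻³
The maximum is for borosilicate glass.

borosilicate glass, M = 3.53×10⁻³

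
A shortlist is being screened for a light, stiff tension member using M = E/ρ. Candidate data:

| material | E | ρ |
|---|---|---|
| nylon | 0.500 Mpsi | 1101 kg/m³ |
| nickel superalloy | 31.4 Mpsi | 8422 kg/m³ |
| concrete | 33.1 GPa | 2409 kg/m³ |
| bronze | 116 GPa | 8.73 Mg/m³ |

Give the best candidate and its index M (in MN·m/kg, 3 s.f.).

nickel superalloy, M = 25.7 MN·m/kg

In SI units:
  nylon: E = 3.447 GPa, ρ = 1101 kg/m³
  nickel superalloy: E = 216.5 GPa, ρ = 8422 kg/m³
  concrete: E = 33.10 GPa, ρ = 2409 kg/m³
  bronze: E = 116.0 GPa, ρ = 8730 kg/m³
  nickel superalloy: M = 25.7 MN·m/kg
  concrete: M = 13.7 MN·m/kg
  bronze: M = 13.3 MN·m/kg
  nylon: M = 3.13 MN·m/kg
Nickel superalloy has the largest M.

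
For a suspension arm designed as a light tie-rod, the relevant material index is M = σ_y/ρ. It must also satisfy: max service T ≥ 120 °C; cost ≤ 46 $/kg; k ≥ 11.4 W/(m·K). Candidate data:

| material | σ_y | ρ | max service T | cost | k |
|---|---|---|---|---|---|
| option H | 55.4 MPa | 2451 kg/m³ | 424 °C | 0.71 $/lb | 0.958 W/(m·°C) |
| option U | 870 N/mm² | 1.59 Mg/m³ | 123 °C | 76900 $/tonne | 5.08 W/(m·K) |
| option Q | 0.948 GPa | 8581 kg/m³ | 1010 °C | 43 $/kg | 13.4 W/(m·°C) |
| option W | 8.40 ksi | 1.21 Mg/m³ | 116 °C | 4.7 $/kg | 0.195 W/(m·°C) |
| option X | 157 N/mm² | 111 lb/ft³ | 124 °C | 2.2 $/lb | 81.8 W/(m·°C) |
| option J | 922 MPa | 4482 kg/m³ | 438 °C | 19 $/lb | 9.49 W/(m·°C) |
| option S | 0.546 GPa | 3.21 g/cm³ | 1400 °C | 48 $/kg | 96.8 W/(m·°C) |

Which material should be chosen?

Screen on constraints: max service T ≥ 120 °C; cost ≤ 46 $/kg; k ≥ 11.4 W/(m·K). Survivors: option Q, option X.
Putting every candidate on a common basis:
  option Q: σ_y = 948.0 MPa, ρ = 8581 kg/m³
  option X: σ_y = 157.0 MPa, ρ = 1778 kg/m³
  option Q: M = 110 kN·m/kg
  option X: M = 88.3 kN·m/kg
Highest index: option Q.

option Q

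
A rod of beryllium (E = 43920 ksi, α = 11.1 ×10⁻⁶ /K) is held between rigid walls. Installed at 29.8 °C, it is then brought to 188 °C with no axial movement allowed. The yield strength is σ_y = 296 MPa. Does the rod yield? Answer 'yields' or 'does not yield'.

yields

E = 43920 ksi = 302.8 GPa.
ΔT = 158.2 K. Constrained thermal stress σ = E·α·ΔT = 302.8×10³ MPa × 11.1×10⁻⁶ × 158.2 = 532 MPa (compressive).
Compare to σ_y = 296 MPa: σ ≥ σ_y, so it yields.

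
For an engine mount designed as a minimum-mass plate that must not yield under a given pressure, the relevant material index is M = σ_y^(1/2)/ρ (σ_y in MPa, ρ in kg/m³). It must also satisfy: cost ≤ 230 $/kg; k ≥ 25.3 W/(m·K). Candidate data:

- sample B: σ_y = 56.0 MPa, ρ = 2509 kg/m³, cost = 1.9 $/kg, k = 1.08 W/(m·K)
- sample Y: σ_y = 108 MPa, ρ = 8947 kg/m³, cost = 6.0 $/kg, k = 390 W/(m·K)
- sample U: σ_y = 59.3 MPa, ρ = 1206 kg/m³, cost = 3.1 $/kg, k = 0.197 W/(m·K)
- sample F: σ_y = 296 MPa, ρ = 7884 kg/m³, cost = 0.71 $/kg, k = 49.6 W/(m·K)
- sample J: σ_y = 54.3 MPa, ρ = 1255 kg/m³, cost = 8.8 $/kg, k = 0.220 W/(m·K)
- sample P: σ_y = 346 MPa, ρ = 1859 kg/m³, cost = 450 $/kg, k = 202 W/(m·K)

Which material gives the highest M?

sample F

Screen on constraints: cost ≤ 230 $/kg; k ≥ 25.3 W/(m·K). Survivors: sample Y, sample F.
Evaluate M for each candidate:
  sample F: M = 2.18×10⁻³
  sample Y: M = 1.16×10⁻³
The maximum is for sample F.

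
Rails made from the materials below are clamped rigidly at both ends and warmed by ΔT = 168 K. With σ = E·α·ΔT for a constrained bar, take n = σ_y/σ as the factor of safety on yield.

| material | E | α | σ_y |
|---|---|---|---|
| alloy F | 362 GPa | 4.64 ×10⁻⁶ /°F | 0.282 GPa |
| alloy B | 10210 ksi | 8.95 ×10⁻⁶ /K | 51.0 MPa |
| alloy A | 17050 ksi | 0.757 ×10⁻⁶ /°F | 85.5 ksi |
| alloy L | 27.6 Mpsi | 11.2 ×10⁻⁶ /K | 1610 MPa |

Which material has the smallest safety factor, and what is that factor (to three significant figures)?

alloy B, n = 0.482

In consistent units (E in GPa, α in ×10⁻⁶/K, σ_y in MPa):
  alloy F: E = 362.0, α = 8.35, σ_y = 282.0 → σ = 508 MPa, n = 0.555
  alloy B: E = 70.40, α = 8.95, σ_y = 51.00 → σ = 106 MPa, n = 0.482
  alloy A: E = 117.6, α = 1.36, σ_y = 589.5 → σ = 26.9 MPa, n = 21.9
  alloy L: E = 190.3, α = 11.2, σ_y = 1610 → σ = 358 MPa, n = 4.50
Alloy B has the lowest safety factor, n = 0.482.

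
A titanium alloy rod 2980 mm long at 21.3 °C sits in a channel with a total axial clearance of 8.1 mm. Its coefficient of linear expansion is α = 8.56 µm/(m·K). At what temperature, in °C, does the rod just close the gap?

α·L₀·ΔT = 8.1 mm ⇒ ΔT = 8.1 / (8.56×10⁻⁶ × 2980.0) = 317.5 K.
T = 21.3 + 317.5 = 338.8 °C.

339 °C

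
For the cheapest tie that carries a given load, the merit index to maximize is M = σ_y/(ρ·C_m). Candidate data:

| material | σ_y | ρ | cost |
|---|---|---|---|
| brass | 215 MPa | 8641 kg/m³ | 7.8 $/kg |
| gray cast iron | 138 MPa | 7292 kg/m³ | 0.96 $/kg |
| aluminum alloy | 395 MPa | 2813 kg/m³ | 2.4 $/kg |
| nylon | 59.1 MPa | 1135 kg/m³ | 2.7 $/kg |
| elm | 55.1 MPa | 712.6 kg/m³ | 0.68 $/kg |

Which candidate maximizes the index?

Per-candidate index values:
  elm: M = 114 kN·m per $
  aluminum alloy: M = 58.5 kN·m per $
  gray cast iron: M = 19.7 kN·m per $
  nylon: M = 19.3 kN·m per $
  brass: M = 3.19 kN·m per $
The maximum is for elm.

elm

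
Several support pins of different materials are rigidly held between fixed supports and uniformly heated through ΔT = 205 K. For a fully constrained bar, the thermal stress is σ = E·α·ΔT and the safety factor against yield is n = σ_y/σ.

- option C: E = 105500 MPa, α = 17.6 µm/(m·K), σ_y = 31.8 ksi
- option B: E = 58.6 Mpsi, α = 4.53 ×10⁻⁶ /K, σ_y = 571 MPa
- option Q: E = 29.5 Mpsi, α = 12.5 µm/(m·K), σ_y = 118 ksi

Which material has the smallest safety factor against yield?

In consistent units (E in GPa, α in ×10⁻⁶/K, σ_y in MPa):
  option C: E = 105.5, α = 17.6, σ_y = 219.3 → σ = 381 MPa, n = 0.576
  option B: E = 404.0, α = 4.53, σ_y = 571.0 → σ = 375 MPa, n = 1.52
  option Q: E = 203.4, α = 12.5, σ_y = 813.6 → σ = 521 MPa, n = 1.56
Smallest n: option C with n = 0.576.

option C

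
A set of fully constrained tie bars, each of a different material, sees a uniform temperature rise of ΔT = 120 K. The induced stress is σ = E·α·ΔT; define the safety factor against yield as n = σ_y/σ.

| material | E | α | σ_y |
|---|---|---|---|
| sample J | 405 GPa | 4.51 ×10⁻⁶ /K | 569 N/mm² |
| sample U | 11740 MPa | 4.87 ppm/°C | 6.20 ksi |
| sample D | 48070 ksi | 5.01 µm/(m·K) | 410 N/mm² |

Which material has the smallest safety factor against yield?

sample D

In consistent units (E in GPa, α in ×10⁻⁶/K, σ_y in MPa):
  sample J: E = 405.0, α = 4.51, σ_y = 569.0 → σ = 219 MPa, n = 2.60
  sample U: E = 11.74, α = 4.87, σ_y = 42.75 → σ = 6.86 MPa, n = 6.23
  sample D: E = 331.4, α = 5.01, σ_y = 410.0 → σ = 199 MPa, n = 2.06
The minimum is sample D at n = 2.06.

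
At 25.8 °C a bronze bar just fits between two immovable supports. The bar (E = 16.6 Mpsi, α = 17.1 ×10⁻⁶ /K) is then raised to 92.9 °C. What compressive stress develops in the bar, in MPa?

E = 16.6 Mpsi = 114.5 GPa.
ΔT = 67.10 K. Constrained thermal stress σ = E·α·ΔT = 114.5×10³ MPa × 17.1×10⁻⁶ × 67.10 = 131 MPa (compressive).

131 MPa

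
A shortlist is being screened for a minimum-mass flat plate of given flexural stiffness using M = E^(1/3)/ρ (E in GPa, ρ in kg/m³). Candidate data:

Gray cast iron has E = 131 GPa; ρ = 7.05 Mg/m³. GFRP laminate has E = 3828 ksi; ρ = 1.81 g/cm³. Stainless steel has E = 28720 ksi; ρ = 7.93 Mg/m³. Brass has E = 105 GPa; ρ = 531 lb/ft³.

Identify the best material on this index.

GFRP laminate

Convert each candidate to consistent units, then evaluate M:
  gray cast iron: E = 131.0 GPa, ρ = 7050 kg/m³
  GFRP laminate: E = 26.39 GPa, ρ = 1810 kg/m³
  stainless steel: E = 198.0 GPa, ρ = 7930 kg/m³
  brass: E = 105.0 GPa, ρ = 8506 kg/m³
  GFRP laminate: M = 1.64×10⁻³
  stainless steel: M = 0.735×10⁻³
  gray cast iron: M = 0.720×10⁻³
  brass: M = 0.555×10⁻³
GFRP laminate ranks first.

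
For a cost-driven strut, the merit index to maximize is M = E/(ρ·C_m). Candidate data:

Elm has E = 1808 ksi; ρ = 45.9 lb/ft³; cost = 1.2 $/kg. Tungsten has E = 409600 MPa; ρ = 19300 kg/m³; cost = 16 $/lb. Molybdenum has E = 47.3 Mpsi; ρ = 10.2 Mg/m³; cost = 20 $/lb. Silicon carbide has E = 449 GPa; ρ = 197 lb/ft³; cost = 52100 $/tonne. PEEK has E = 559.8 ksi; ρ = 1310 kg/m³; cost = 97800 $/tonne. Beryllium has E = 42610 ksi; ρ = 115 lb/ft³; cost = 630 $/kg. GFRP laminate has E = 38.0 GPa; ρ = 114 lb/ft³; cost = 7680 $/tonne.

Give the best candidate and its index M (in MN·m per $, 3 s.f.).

After converting to SI:
  elm: E = 12.47 GPa, ρ = 735.2 kg/m³, cost = 1.200 $/kg
  tungsten: E = 409.6 GPa, ρ = 19300 kg/m³, cost = 35.27 $/kg
  molybdenum: E = 326.1 GPa, ρ = 10200 kg/m³, cost = 44.09 $/kg
  silicon carbide: E = 449.0 GPa, ρ = 3156 kg/m³, cost = 52.10 $/kg
  PEEK: E = 3.860 GPa, ρ = 1310 kg/m³, cost = 97.80 $/kg
  beryllium: E = 293.8 GPa, ρ = 1842 kg/m³, cost = 630.0 $/kg
  GFRP laminate: E = 38.00 GPa, ρ = 1826 kg/m³, cost = 7.680 $/kg
  elm: M = 14.1 MN·m per $
  silicon carbide: M = 2.73 MN·m per $
  GFRP laminate: M = 2.71 MN·m per $
  molybdenum: M = 0.725 MN·m per $
  tungsten: M = 0.602 MN·m per $
  beryllium: M = 0.253 MN·m per $
  PEEK: M = 0.0301 MN·m per $
Highest index: elm.

elm, M = 14.1 MN·m per $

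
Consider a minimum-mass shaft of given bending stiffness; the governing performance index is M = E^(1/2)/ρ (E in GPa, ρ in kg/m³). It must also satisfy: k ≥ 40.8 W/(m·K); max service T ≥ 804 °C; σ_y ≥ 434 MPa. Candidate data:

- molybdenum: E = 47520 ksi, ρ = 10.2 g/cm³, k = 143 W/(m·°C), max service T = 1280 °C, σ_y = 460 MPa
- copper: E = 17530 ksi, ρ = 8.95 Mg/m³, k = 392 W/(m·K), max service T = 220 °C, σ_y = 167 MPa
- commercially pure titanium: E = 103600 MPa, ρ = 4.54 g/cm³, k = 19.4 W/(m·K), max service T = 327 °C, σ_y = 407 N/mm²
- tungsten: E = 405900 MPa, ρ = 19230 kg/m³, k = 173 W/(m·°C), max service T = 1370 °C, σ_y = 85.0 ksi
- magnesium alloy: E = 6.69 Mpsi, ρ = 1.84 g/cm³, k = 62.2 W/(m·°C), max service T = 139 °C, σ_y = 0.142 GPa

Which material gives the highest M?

molybdenum

Screen on constraints: k ≥ 40.8 W/(m·K); max service T ≥ 804 °C; σ_y ≥ 434 MPa. Survivors: molybdenum, tungsten.
In SI units:
  molybdenum: E = 327.6 GPa, ρ = 10200 kg/m³
  tungsten: E = 405.9 GPa, ρ = 19230 kg/m³
  molybdenum: M = 1.77×10⁻³
  tungsten: M = 1.05×10⁻³
Highest index: molybdenum.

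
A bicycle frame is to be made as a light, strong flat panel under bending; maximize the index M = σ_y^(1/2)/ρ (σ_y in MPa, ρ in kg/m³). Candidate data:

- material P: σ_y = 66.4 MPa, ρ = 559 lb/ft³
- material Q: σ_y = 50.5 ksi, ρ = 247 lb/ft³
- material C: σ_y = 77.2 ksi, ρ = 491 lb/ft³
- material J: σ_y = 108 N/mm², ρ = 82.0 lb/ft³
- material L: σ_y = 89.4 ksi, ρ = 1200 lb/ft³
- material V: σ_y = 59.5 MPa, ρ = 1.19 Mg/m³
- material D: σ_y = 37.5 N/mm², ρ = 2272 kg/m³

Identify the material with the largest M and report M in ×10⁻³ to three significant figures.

material J, M = 7.91×10⁻³

In SI units:
  material P: σ_y = 66.40 MPa, ρ = 8954 kg/m³
  material Q: σ_y = 348.2 MPa, ρ = 3957 kg/m³
  material C: σ_y = 532.3 MPa, ρ = 7865 kg/m³
  material J: σ_y = 108.0 MPa, ρ = 1314 kg/m³
  material L: σ_y = 616.4 MPa, ρ = 19220 kg/m³
  material V: σ_y = 59.50 MPa, ρ = 1190 kg/m³
  material D: σ_y = 37.50 MPa, ρ = 2272 kg/m³
  material J: M = 7.91×10⁻³
  material V: M = 6.48×10⁻³
  material Q: M = 4.72×10⁻³
  material C: M = 2.93×10⁻³
  material D: M = 2.70×10⁻³
  material L: M = 1.29×10⁻³
  material P: M = 0.910×10⁻³
The maximum is for material J.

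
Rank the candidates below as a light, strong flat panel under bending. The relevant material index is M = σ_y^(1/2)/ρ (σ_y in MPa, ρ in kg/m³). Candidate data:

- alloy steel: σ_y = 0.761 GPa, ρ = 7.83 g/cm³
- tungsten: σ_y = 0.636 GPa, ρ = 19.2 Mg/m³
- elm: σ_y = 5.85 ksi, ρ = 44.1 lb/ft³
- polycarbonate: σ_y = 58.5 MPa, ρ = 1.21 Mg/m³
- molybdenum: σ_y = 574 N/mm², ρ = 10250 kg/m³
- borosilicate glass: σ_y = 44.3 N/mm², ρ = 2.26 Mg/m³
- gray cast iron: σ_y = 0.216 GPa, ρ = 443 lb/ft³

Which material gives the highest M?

After converting to SI:
  alloy steel: σ_y = 761.0 MPa, ρ = 7830 kg/m³
  tungsten: σ_y = 636.0 MPa, ρ = 19200 kg/m³
  elm: σ_y = 40.33 MPa, ρ = 706.4 kg/m³
  polycarbonate: σ_y = 58.50 MPa, ρ = 1210 kg/m³
  molybdenum: σ_y = 574.0 MPa, ρ = 10250 kg/m³
  borosilicate glass: σ_y = 44.30 MPa, ρ = 2260 kg/m³
  gray cast iron: σ_y = 216.0 MPa, ρ = 7096 kg/m³
  elm: M = 8.99×10⁻³
  polycarbonate: M = 6.32×10⁻³
  alloy steel: M = 3.52×10⁻³
  borosilicate glass: M = 2.95×10⁻³
  molybdenum: M = 2.34×10⁻³
  gray cast iron: M = 2.07×10⁻³
  tungsten: M = 1.31×10⁻³
The maximum is for elm.

elm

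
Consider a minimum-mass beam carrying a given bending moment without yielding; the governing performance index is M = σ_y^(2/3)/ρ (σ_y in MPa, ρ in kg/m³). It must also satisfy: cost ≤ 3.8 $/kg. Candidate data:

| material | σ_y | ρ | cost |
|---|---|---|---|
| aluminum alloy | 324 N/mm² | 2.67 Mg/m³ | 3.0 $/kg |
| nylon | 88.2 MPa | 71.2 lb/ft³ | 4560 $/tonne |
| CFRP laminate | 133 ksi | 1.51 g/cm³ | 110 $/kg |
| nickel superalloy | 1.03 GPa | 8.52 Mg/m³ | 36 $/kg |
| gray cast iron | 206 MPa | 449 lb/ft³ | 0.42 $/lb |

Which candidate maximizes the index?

aluminum alloy

Screen on constraints: cost ≤ 3.8 $/kg. Survivors: aluminum alloy, gray cast iron.
After converting to SI:
  aluminum alloy: σ_y = 324.0 MPa, ρ = 2670 kg/m³
  gray cast iron: σ_y = 206.0 MPa, ρ = 7192 kg/m³
  aluminum alloy: M = 17.7×10⁻³
  gray cast iron: M = 4.85×10⁻³
Aluminum alloy ranks first.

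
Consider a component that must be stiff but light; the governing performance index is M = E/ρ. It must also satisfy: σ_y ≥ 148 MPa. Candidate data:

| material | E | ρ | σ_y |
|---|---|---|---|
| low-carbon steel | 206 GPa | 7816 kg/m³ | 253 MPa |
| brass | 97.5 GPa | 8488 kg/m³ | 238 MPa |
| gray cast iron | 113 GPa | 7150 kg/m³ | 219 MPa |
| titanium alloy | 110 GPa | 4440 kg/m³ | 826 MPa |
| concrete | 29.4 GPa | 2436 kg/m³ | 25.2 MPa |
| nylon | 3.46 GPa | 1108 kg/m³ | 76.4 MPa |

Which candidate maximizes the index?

low-carbon steel

Screen on constraints: σ_y ≥ 148 MPa. Survivors: low-carbon steel, brass, gray cast iron, titanium alloy.
Per-candidate index values:
  low-carbon steel: M = 26.4 MN·m/kg
  titanium alloy: M = 24.8 MN·m/kg
  gray cast iron: M = 15.8 MN·m/kg
  brass: M = 11.5 MN·m/kg
Highest index: low-carbon steel.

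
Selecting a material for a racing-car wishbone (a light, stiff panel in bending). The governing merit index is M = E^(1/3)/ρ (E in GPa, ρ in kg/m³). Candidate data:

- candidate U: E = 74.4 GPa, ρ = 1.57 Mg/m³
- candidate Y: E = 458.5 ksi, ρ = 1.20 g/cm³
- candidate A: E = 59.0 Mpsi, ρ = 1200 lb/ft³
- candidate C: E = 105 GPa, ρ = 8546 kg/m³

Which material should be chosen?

candidate U

Normalizing units and computing the index:
  candidate U: E = 74.40 GPa, ρ = 1570 kg/m³
  candidate Y: E = 3.161 GPa, ρ = 1200 kg/m³
  candidate A: E = 406.8 GPa, ρ = 19220 kg/m³
  candidate C: E = 105.0 GPa, ρ = 8546 kg/m³
  candidate U: M = 2.68×10⁻³
  candidate Y: M = 1.22×10⁻³
  candidate C: M = 0.552×10⁻³
  candidate A: M = 0.385×10⁻³
The maximum is for candidate U.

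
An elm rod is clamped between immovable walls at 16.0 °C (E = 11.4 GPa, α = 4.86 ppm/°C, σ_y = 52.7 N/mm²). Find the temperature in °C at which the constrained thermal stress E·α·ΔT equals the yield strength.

967 °C

σ_y = 52.7 N/mm² = 52.70 MPa.
E·α·ΔT = 52.70 MPa ⇒ ΔT = 52.70 / (11.40×10³ × 4.86×10⁻⁶) = 951.2 K.
T = 16.0 + 951.2 = 967.2 °C.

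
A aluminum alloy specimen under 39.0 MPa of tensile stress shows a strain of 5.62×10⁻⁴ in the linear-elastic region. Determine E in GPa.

E = σ/ε = 39.0 MPa / 5.62×10⁻⁴ = 69400 MPa = 69.4 GPa.

69.4 GPa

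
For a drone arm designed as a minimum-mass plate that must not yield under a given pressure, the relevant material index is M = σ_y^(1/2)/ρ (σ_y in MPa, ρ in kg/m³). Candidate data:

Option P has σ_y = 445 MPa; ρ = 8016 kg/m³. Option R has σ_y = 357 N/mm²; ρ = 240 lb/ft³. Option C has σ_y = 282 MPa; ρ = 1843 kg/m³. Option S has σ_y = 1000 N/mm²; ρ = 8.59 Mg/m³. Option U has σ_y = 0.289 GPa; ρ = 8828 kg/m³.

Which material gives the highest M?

Normalizing units and computing the index:
  option P: σ_y = 445.0 MPa, ρ = 8016 kg/m³
  option R: σ_y = 357.0 MPa, ρ = 3844 kg/m³
  option C: σ_y = 282.0 MPa, ρ = 1843 kg/m³
  option S: σ_y = 1000 MPa, ρ = 8590 kg/m³
  option U: σ_y = 289.0 MPa, ρ = 8828 kg/m³
  option C: M = 9.11×10⁻³
  option R: M = 4.91×10⁻³
  option S: M = 3.68×10⁻³
  option P: M = 2.63×10⁻³
  option U: M = 1.93×10⁻³
The maximum is for option C.

option C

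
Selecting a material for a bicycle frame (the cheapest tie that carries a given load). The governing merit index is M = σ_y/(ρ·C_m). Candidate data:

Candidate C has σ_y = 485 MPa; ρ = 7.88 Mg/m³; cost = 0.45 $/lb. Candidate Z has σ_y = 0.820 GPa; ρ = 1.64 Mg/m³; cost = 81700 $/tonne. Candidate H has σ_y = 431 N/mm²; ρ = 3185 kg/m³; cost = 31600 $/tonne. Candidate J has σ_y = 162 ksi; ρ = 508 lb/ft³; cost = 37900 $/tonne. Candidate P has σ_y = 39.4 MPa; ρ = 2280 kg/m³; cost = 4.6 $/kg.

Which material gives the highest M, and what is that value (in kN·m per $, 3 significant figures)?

candidate C, M = 62.0 kN·m per $

In SI units:
  candidate C: σ_y = 485.0 MPa, ρ = 7880 kg/m³, cost = 0.9921 $/kg
  candidate Z: σ_y = 820.0 MPa, ρ = 1640 kg/m³, cost = 81.70 $/kg
  candidate H: σ_y = 431.0 MPa, ρ = 3185 kg/m³, cost = 31.60 $/kg
  candidate J: σ_y = 1117 MPa, ρ = 8137 kg/m³, cost = 37.90 $/kg
  candidate P: σ_y = 39.40 MPa, ρ = 2280 kg/m³, cost = 4.600 $/kg
  candidate C: M = 62.0 kN·m per $
  candidate Z: M = 6.12 kN·m per $
  candidate H: M = 4.28 kN·m per $
  candidate P: M = 3.76 kN·m per $
  candidate J: M = 3.62 kN·m per $
The maximum is for candidate C.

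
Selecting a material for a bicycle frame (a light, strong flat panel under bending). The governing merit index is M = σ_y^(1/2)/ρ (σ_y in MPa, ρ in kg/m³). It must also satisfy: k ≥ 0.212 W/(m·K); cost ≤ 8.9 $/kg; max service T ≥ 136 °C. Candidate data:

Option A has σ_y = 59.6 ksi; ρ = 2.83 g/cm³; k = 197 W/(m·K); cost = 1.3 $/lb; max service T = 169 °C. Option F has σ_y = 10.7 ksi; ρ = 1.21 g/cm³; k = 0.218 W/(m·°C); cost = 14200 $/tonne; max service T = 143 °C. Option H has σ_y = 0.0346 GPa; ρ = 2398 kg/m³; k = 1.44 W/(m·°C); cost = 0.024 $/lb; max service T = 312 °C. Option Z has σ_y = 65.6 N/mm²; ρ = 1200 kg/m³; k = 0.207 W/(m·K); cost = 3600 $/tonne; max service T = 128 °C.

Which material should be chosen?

Screen on constraints: k ≥ 0.212 W/(m·K); cost ≤ 8.9 $/kg; max service T ≥ 136 °C. Survivors: option A, option H.
In SI units:
  option A: σ_y = 410.9 MPa, ρ = 2830 kg/m³
  option H: σ_y = 34.60 MPa, ρ = 2398 kg/m³
  option A: M = 7.16×10⁻³
  option H: M = 2.45×10⁻³
Option A has the largest M.

option A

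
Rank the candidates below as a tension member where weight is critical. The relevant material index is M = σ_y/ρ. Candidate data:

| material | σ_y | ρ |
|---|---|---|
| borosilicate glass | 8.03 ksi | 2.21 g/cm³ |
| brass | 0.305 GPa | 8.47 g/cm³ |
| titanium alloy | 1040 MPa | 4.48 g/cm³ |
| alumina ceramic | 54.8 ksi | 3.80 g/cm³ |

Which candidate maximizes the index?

Putting every candidate on a common basis:
  borosilicate glass: σ_y = 55.36 MPa, ρ = 2210 kg/m³
  brass: σ_y = 305.0 MPa, ρ = 8470 kg/m³
  titanium alloy: σ_y = 1040 MPa, ρ = 4480 kg/m³
  alumina ceramic: σ_y = 377.8 MPa, ρ = 3800 kg/m³
  titanium alloy: M = 232 kN·m/kg
  alumina ceramic: M = 99.4 kN·m/kg
  brass: M = 36.0 kN·m/kg
  borosilicate glass: M = 25.1 kN·m/kg
Highest index: titanium alloy.

titanium alloy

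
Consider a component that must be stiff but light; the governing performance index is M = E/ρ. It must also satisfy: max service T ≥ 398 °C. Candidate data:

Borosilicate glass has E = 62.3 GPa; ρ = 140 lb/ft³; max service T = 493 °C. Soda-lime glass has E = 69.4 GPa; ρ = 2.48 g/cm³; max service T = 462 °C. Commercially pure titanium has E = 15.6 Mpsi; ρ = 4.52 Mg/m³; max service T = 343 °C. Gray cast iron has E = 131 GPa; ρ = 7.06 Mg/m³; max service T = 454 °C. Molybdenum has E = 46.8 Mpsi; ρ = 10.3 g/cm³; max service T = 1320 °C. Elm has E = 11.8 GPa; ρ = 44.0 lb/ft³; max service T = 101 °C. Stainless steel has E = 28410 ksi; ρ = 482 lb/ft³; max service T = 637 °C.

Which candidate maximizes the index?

molybdenum

Screen on constraints: max service T ≥ 398 °C. Survivors: borosilicate glass, soda-lime glass, gray cast iron, molybdenum, stainless steel.
Putting every candidate on a common basis:
  borosilicate glass: E = 62.30 GPa, ρ = 2243 kg/m³
  soda-lime glass: E = 69.40 GPa, ρ = 2480 kg/m³
  gray cast iron: E = 131.0 GPa, ρ = 7060 kg/m³
  molybdenum: E = 322.7 GPa, ρ = 10300 kg/m³
  stainless steel: E = 195.9 GPa, ρ = 7721 kg/m³
  molybdenum: M = 31.3 MN·m/kg
  soda-lime glass: M = 28.0 MN·m/kg
  borosilicate glass: M = 27.8 MN·m/kg
  stainless steel: M = 25.4 MN·m/kg
  gray cast iron: M = 18.6 MN·m/kg
The maximum is for molybdenum.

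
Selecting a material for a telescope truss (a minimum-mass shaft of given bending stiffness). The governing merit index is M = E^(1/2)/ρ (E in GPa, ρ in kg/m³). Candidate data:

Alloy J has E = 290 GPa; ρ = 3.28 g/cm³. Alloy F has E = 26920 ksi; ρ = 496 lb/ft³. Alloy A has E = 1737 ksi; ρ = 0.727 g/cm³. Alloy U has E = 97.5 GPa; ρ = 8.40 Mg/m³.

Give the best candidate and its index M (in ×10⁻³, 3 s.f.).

In SI units:
  alloy J: E = 290.0 GPa, ρ = 3280 kg/m³
  alloy F: E = 185.6 GPa, ρ = 7945 kg/m³
  alloy A: E = 11.98 GPa, ρ = 727.0 kg/m³
  alloy U: E = 97.50 GPa, ρ = 8400 kg/m³
  alloy J: M = 5.19×10⁻³
  alloy A: M = 4.76×10⁻³
  alloy F: M = 1.71×10⁻³
  alloy U: M = 1.18×10⁻³
Alloy J ranks first.

alloy J, M = 5.19×10⁻³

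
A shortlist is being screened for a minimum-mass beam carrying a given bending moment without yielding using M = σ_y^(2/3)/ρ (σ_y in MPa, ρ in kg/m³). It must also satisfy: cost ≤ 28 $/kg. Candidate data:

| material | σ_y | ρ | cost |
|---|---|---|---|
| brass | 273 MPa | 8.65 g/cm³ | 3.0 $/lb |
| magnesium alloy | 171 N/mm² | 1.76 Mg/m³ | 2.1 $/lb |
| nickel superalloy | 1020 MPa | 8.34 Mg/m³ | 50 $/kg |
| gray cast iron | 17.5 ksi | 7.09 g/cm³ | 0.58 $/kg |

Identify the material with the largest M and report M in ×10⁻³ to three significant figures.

magnesium alloy, M = 17.5×10⁻³

Screen on constraints: cost ≤ 28 $/kg. Survivors: brass, magnesium alloy, gray cast iron.
Normalizing units and computing the index:
  brass: σ_y = 273.0 MPa, ρ = 8650 kg/m³
  magnesium alloy: σ_y = 171.0 MPa, ρ = 1760 kg/m³
  gray cast iron: σ_y = 120.7 MPa, ρ = 7090 kg/m³
  magnesium alloy: M = 17.5×10⁻³
  brass: M = 4.87×10⁻³
  gray cast iron: M = 3.44×10⁻³
Highest index: magnesium alloy.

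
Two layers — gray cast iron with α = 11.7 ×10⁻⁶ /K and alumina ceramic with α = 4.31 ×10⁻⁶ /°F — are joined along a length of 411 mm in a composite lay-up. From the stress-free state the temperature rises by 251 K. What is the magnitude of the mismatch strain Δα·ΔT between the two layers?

9.89×10⁻⁴

alumina ceramic: α = 4.31×10⁻⁶/°F × 9/5 = 7.76×10⁻⁶/K.
Δα = |11.7 − 7.76|×10⁻⁶/K = 3.94×10⁻⁶/K.
Mismatch strain = Δα·ΔT = 3.94×10⁻⁶ × 251.0 = 9.89×10⁻⁴.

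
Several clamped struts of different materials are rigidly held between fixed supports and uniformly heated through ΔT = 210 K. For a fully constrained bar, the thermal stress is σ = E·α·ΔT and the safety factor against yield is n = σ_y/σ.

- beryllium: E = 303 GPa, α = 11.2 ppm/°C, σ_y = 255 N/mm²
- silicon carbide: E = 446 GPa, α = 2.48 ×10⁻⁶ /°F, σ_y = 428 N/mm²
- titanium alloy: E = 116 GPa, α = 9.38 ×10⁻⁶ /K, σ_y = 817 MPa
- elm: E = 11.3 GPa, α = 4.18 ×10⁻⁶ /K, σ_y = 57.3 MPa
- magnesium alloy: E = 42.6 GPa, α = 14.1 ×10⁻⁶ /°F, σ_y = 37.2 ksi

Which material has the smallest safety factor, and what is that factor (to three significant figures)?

In consistent units (E in GPa, α in ×10⁻⁶/K, σ_y in MPa):
  beryllium: E = 303.0, α = 11.2, σ_y = 255.0 → σ = 713 MPa, n = 0.358
  silicon carbide: E = 446.0, α = 4.46, σ_y = 428.0 → σ = 418 MPa, n = 1.02
  titanium alloy: E = 116.0, α = 9.38, σ_y = 817.0 → σ = 228 MPa, n = 3.58
  elm: E = 11.30, α = 4.18, σ_y = 57.30 → σ = 9.92 MPa, n = 5.78
  magnesium alloy: E = 42.60, α = 25.4, σ_y = 256.5 → σ = 227 MPa, n = 1.13
The minimum is beryllium at n = 0.358.

beryllium, n = 0.358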